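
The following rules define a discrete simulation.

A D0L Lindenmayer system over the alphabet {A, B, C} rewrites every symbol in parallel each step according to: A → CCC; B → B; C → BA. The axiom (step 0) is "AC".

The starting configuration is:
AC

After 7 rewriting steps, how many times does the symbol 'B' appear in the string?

79

gen 0: AC
gen 1: CCCBA
gen 2: BABABABCCC
gen 3: BCCCBCCCBCCCBBABABA
gen 4: BBABABABBABABABBABABABBCCCBCCCBCCC
gen 5: BBCCCBCCCBCCCBBCCCBCCCBCCCBBCCCBCCCBCCCBBBABABABBABABABBABABA
gen 6: BBBABABABBABABABBABABABBBABABABBABABABBABABABBBABABABBABABABBABABABBBCCCBCCCBCCCBBCCCBCCCBCCCBBCCCBCCCBCCC
gen 7: BBBCCCBCCCBCCCBBCCCBCCCBCCCBBCCCBCCCBCCCBBBCCCBCCCBCCCBBCC…BBABABABBABABABBBABABABBABABABBABABABBBABABABBABABABBABABA  (len 187)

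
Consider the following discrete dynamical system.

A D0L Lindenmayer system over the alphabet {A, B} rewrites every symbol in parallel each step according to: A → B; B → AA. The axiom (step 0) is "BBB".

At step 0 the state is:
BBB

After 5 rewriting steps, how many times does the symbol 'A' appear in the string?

24

gen 0: BBB
gen 1: AAAAAA
gen 2: BBBBBB
gen 3: AAAAAAAAAAAA
gen 4: BBBBBBBBBBBB
gen 5: AAAAAAAAAAAAAAAAAAAAAAAA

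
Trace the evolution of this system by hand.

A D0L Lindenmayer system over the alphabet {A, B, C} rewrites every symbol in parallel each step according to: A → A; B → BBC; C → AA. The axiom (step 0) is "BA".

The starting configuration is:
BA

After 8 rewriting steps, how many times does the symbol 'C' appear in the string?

128

step 0: BA
step 1: BBCA
step 2: BBCBBCAAA
step 3: BBCBBCAABBCBBCAAAAA
step 4: BBCBBCAABBCBBCAAAABBCBBCAABBCBBCAAAAAAA
step 5: BBCBBCAABBCBBCAAAABBCBBCAABBCBBCAAAAAABBCBBCAABBCBBCAAAABBCBBCAABBCBBCAAAAAAAAA
step 6: BBCBBCAABBCBBCAAAABBCBBCAABBCBBCAAAAAABBCBBCAABBCBBCAAAABB…CAABBCBBCAAAAAABBCBBCAABBCBBCAAAABBCBBCAABBCBBCAAAAAAAAAAA  (len 159)
step 7: BBCBBCAABBCBBCAAAABBCBBCAABBCBBCAAAAAABBCBBCAABBCBBCAAAABB…ABBCBBCAAAAAABBCBBCAABBCBBCAAAABBCBBCAABBCBBCAAAAAAAAAAAAA  (len 319)
step 8: BBCBBCAABBCBBCAAAABBCBBCAABBCBBCAAAAAABBCBBCAABBCBBCAAAABB…BCBBCAAAAAABBCBBCAABBCBBCAAAABBCBBCAABBCBBCAAAAAAAAAAAAAAA  (len 639)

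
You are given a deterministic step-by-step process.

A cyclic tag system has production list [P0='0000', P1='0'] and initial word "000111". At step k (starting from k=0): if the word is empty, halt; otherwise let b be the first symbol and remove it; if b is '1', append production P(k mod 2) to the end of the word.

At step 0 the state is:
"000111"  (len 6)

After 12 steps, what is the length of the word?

0

t=0: "000111"  (len 6)
t=1: "00111"  (len 5)
t=2: "0111"  (len 4)
t=3: "111"  (len 3)
t=4: "110"  (len 3)
t=5: "100000"  (len 6)
t=6: "000000"  (len 6)
t=7: "00000"  (len 5)
t=8: "0000"  (len 4)
t=9: "000"  (len 3)
t=10: "00"  (len 2)
t=11: "0"  (len 1)
t=12: (halted — word empty)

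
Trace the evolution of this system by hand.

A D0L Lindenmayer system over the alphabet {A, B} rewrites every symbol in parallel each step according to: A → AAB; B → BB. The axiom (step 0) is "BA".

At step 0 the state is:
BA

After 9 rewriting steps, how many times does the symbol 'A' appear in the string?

512

t=0: BA
t=1: BBAAB
t=2: BBBBAABAABBB
t=3: BBBBBBBBAABAABBBAABAABBBBBBB
t=4: BBBBBBBBBBBBBBBBAABAABBBAABAABBBBBBBAABAABBBAABAABBBBBBBBBBBBBBB
t=5: BBBBBBBBBBBBBBBBBBBBBBBBBBBBBBBBAABAABBBAABAABBBBBBBAABAAB…BBAABAABBBBBBBAABAABBBAABAABBBBBBBBBBBBBBBBBBBBBBBBBBBBBBB  (len 144)
t=6: BBBBBBBBBBBBBBBBBBBBBBBBBBBBBBBBBBBBBBBBBBBBBBBBBBBBBBBBBB…BBBBBBBBBBBBBBBBBBBBBBBBBBBBBBBBBBBBBBBBBBBBBBBBBBBBBBBBBB  (len 320)
t=7: BBBBBBBBBBBBBBBBBBBBBBBBBBBBBBBBBBBBBBBBBBBBBBBBBBBBBBBBBB…BBBBBBBBBBBBBBBBBBBBBBBBBBBBBBBBBBBBBBBBBBBBBBBBBBBBBBBBBB  (len 704)
t=8: BBBBBBBBBBBBBBBBBBBBBBBBBBBBBBBBBBBBBBBBBBBBBBBBBBBBBBBBBB…BBBBBBBBBBBBBBBBBBBBBBBBBBBBBBBBBBBBBBBBBBBBBBBBBBBBBBBBBB  (len 1536)
t=9: BBBBBBBBBBBBBBBBBBBBBBBBBBBBBBBBBBBBBBBBBBBBBBBBBBBBBBBBBB…BBBBBBBBBBBBBBBBBBBBBBBBBBBBBBBBBBBBBBBBBBBBBBBBBBBBBBBBBB  (len 3328)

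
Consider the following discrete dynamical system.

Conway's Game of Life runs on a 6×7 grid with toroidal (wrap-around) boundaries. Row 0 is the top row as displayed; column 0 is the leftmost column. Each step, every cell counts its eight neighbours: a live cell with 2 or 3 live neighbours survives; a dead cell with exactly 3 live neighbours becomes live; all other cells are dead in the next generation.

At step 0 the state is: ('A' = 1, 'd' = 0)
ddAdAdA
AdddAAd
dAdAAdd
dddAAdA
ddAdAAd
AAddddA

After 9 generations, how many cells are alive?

k=0  ddAdAdA
AdddAAd
dAdAAdd
dddAAdA
ddAdAAd
AAddddA
k=1  dddAAdd
AAAdddA
AdAdddA
ddddddd
dAAdAdd
AAAdAdA
k=2  ddddAdd
ddAddAA
ddAdddA
AdAAddd
ddAddAd
AdddAdd
k=3  dddAAdA
dddAdAA
AdAddAA
ddAAddA
ddAdAdA
dddAAAd
k=4  ddAdddA
ddAAddd
AAAdddd
ddAdAdd
ddAdddA
ddAdddA
k=5  dAAdddd
AddAddd
ddddddd
AdAdddd
dAAddAd
AAAAdAA
k=6  ddddAdd
dAAdddd
dAddddd
ddAdddd
ddddAAd
dddAAAA
k=7  ddAdAdd
dAAdddd
dAddddd
ddddddd
ddddddA
dddAddA
k=8  dAAdddd
dAAAddd
dAAdddd
ddddddd
ddddddd
dddAdAd
k=9  dAddAdd
AddAddd
dAdAddd
ddddddd
ddddddd
ddAdddd

7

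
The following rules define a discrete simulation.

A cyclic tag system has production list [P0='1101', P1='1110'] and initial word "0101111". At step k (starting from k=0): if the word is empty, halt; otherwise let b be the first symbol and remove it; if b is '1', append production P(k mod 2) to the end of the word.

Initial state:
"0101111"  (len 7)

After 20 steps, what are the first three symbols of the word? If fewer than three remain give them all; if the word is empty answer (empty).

110

[0] "0101111"  (len 7)
[1] "101111"  (len 6)
[2] "011111110"  (len 9)
[3] "11111110"  (len 8)
[4] "11111101110"  (len 11)
[5] "11111011101101"  (len 14)
[6] "11110111011011110"  (len 17)
[7] "11101110110111101101"  (len 20)
[8] "11011101101111011011110"  (len 23)
[9] "10111011011110110111101101"  (len 26)
[10] "01110110111101101111011011110"  (len 29)
[11] "1110110111101101111011011110"  (len 28)
[12] "1101101111011011110110111101110"  (len 31)
[13] "1011011110110111101101111011101101"  (len 34)
[14] "0110111101101111011011110111011011110"  (len 37)
[15] "110111101101111011011110111011011110"  (len 36)
[16] "101111011011110110111101110110111101110"  (len 39)
[17] "011110110111101101111011101101111011101101"  (len 42)
[18] "11110110111101101111011101101111011101101"  (len 41)
[19] "11101101111011011110111011011110111011011101"  (len 44)
[20] "11011011110110111101110110111101110110111011110"  (len 47)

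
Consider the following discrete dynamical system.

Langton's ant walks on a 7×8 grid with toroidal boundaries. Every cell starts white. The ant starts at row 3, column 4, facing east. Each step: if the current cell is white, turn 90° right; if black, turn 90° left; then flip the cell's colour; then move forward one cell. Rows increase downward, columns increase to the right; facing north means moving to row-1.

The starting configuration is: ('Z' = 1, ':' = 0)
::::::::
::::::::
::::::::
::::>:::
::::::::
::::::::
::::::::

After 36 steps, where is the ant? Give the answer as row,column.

t=0: ::::::::
::::::::
::::::::
::::>:::
::::::::
::::::::
::::::::
t=1: ::::::::
::::::::
::::::::
::::Z:::
::::v:::
::::::::
::::::::
t=2: ::::::::
::::::::
::::::::
::::Z:::
:::<Z:::
::::::::
::::::::
t=3: ::::::::
::::::::
::::::::
:::^Z:::
:::ZZ:::
::::::::
::::::::
t=4: ::::::::
::::::::
::::::::
:::Z>:::
:::ZZ:::
::::::::
::::::::
t=5: ::::::::
::::::::
::::^:::
:::Z::::
:::ZZ:::
::::::::
::::::::
t=6: ::::::::
::::::::
::::Z>::
:::Z::::
:::ZZ:::
::::::::
::::::::
t=7: ::::::::
::::::::
::::ZZ::
:::Z:v::
:::ZZ:::
::::::::
::::::::
t=8: ::::::::
::::::::
::::ZZ::
:::Z<Z::
:::ZZ:::
::::::::
::::::::
t=9: ::::::::
::::::::
::::^Z::
:::ZZZ::
:::ZZ:::
::::::::
::::::::
t=10: ::::::::
::::::::
:::<:Z::
:::ZZZ::
:::ZZ:::
::::::::
::::::::
t=11: ::::::::
:::^::::
:::Z:Z::
:::ZZZ::
:::ZZ:::
::::::::
::::::::
t=12: ::::::::
:::Z>:::
:::Z:Z::
:::ZZZ::
:::ZZ:::
::::::::
::::::::
t=13: ::::::::
:::ZZ:::
:::ZvZ::
:::ZZZ::
:::ZZ:::
::::::::
::::::::
t=14: ::::::::
:::ZZ:::
:::<ZZ::
:::ZZZ::
:::ZZ:::
::::::::
::::::::
t=15: ::::::::
:::ZZ:::
::::ZZ::
:::vZZ::
:::ZZ:::
::::::::
::::::::
t=16: ::::::::
:::ZZ:::
::::ZZ::
::::>Z::
:::ZZ:::
::::::::
::::::::
t=17: ::::::::
:::ZZ:::
::::^Z::
:::::Z::
:::ZZ:::
::::::::
::::::::
t=18: ::::::::
:::ZZ:::
:::<:Z::
:::::Z::
:::ZZ:::
::::::::
::::::::
t=19: ::::::::
:::^Z:::
:::Z:Z::
:::::Z::
:::ZZ:::
::::::::
::::::::
t=20: ::::::::
::<:Z:::
:::Z:Z::
:::::Z::
:::ZZ:::
::::::::
::::::::
t=21: ::^:::::
::Z:Z:::
:::Z:Z::
:::::Z::
:::ZZ:::
::::::::
::::::::
t=22: ::Z>::::
::Z:Z:::
:::Z:Z::
:::::Z::
:::ZZ:::
::::::::
::::::::
t=23: ::ZZ::::
::ZvZ:::
:::Z:Z::
:::::Z::
:::ZZ:::
::::::::
::::::::
t=24: ::ZZ::::
::<ZZ:::
:::Z:Z::
:::::Z::
:::ZZ:::
::::::::
::::::::
t=25: ::ZZ::::
:::ZZ:::
::vZ:Z::
:::::Z::
:::ZZ:::
::::::::
::::::::
t=26: ::ZZ::::
:::ZZ:::
:<ZZ:Z::
:::::Z::
:::ZZ:::
::::::::
::::::::
t=27: ::ZZ::::
:^:ZZ:::
:ZZZ:Z::
:::::Z::
:::ZZ:::
::::::::
::::::::
t=28: ::ZZ::::
:Z>ZZ:::
:ZZZ:Z::
:::::Z::
:::ZZ:::
::::::::
::::::::
t=29: ::ZZ::::
:ZZZZ:::
:ZvZ:Z::
:::::Z::
:::ZZ:::
::::::::
::::::::
t=30: ::ZZ::::
:ZZZZ:::
:Z:>:Z::
:::::Z::
:::ZZ:::
::::::::
::::::::
t=31: ::ZZ::::
:ZZ^Z:::
:Z:::Z::
:::::Z::
:::ZZ:::
::::::::
::::::::
t=32: ::ZZ::::
:Z<:Z:::
:Z:::Z::
:::::Z::
:::ZZ:::
::::::::
::::::::
t=33: ::ZZ::::
:Z::Z:::
:Zv::Z::
:::::Z::
:::ZZ:::
::::::::
::::::::
t=34: ::ZZ::::
:Z::Z:::
:<Z::Z::
:::::Z::
:::ZZ:::
::::::::
::::::::
t=35: ::ZZ::::
:Z::Z:::
::Z::Z::
:v:::Z::
:::ZZ:::
::::::::
::::::::
t=36: ::ZZ::::
:Z::Z:::
::Z::Z::
<Z:::Z::
:::ZZ:::
::::::::
::::::::

3,0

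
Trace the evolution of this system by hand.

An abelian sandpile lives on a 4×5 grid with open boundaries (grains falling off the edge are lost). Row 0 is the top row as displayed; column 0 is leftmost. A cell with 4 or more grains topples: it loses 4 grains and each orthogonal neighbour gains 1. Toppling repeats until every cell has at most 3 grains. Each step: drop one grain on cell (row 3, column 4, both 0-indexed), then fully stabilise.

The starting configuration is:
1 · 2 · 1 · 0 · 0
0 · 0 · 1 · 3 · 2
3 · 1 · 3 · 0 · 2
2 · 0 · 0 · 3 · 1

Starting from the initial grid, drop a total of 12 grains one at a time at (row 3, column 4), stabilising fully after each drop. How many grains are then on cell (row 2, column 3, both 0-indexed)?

gen 0: 1 · 2 · 1 · 0 · 0
0 · 0 · 1 · 3 · 2
3 · 1 · 3 · 0 · 2
2 · 0 · 0 · 3 · 1
gen 1: 1 · 2 · 1 · 0 · 0
0 · 0 · 1 · 3 · 2
3 · 1 · 3 · 0 · 2
2 · 0 · 0 · 3 · 2
gen 2: 1 · 2 · 1 · 0 · 0
0 · 0 · 1 · 3 · 2
3 · 1 · 3 · 0 · 2
2 · 0 · 0 · 3 · 3
gen 3: 1 · 2 · 1 · 0 · 0
0 · 0 · 1 · 3 · 2
3 · 1 · 3 · 1 · 3
2 · 0 · 1 · 0 · 1
gen 4: 1 · 2 · 1 · 0 · 0
0 · 0 · 1 · 3 · 2
3 · 1 · 3 · 1 · 3
2 · 0 · 1 · 0 · 2
gen 5: 1 · 2 · 1 · 0 · 0
0 · 0 · 1 · 3 · 2
3 · 1 · 3 · 1 · 3
2 · 0 · 1 · 0 · 3
gen 6: 1 · 2 · 1 · 0 · 0
0 · 0 · 1 · 3 · 3
3 · 1 · 3 · 2 · 0
2 · 0 · 1 · 1 · 1
gen 7: 1 · 2 · 1 · 0 · 0
0 · 0 · 1 · 3 · 3
3 · 1 · 3 · 2 · 0
2 · 0 · 1 · 1 · 2
gen 8: 1 · 2 · 1 · 0 · 0
0 · 0 · 1 · 3 · 3
3 · 1 · 3 · 2 · 0
2 · 0 · 1 · 1 · 3
gen 9: 1 · 2 · 1 · 0 · 0
0 · 0 · 1 · 3 · 3
3 · 1 · 3 · 2 · 1
2 · 0 · 1 · 2 · 0
gen 10: 1 · 2 · 1 · 0 · 0
0 · 0 · 1 · 3 · 3
3 · 1 · 3 · 2 · 1
2 · 0 · 1 · 2 · 1
gen 11: 1 · 2 · 1 · 0 · 0
0 · 0 · 1 · 3 · 3
3 · 1 · 3 · 2 · 1
2 · 0 · 1 · 2 · 2
gen 12: 1 · 2 · 1 · 0 · 0
0 · 0 · 1 · 3 · 3
3 · 1 · 3 · 2 · 1
2 · 0 · 1 · 2 · 3

2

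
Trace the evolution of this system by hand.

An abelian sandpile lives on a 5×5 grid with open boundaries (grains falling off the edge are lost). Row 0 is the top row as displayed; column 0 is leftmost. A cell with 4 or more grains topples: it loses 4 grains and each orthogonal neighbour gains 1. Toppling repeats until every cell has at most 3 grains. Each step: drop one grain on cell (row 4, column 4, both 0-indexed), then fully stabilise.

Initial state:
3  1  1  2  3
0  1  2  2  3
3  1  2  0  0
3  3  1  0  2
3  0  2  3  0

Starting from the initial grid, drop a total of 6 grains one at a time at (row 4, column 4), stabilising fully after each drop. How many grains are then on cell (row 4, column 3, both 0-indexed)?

0

step 0: 3  1  1  2  3
0  1  2  2  3
3  1  2  0  0
3  3  1  0  2
3  0  2  3  0
step 1: 3  1  1  2  3
0  1  2  2  3
3  1  2  0  0
3  3  1  0  2
3  0  2  3  1
step 2: 3  1  1  2  3
0  1  2  2  3
3  1  2  0  0
3  3  1  0  2
3  0  2  3  2
step 3: 3  1  1  2  3
0  1  2  2  3
3  1  2  0  0
3  3  1  0  2
3  0  2  3  3
step 4: 3  1  1  2  3
0  1  2  2  3
3  1  2  0  0
3  3  1  1  3
3  0  3  0  1
step 5: 3  1  1  2  3
0  1  2  2  3
3  1  2  0  0
3  3  1  1  3
3  0  3  0  2
step 6: 3  1  1  2  3
0  1  2  2  3
3  1  2  0  0
3  3  1  1  3
3  0  3  0  3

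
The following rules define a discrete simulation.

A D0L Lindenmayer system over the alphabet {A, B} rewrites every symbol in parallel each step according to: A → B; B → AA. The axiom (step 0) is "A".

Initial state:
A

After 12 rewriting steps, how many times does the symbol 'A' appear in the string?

t=0: A
t=1: B
t=2: AA
t=3: BB
t=4: AAAA
t=5: BBBB
t=6: AAAAAAAA
t=7: BBBBBBBB
t=8: AAAAAAAAAAAAAAAA
t=9: BBBBBBBBBBBBBBBB
t=10: AAAAAAAAAAAAAAAAAAAAAAAAAAAAAAAA
t=11: BBBBBBBBBBBBBBBBBBBBBBBBBBBBBBBB
t=12: AAAAAAAAAAAAAAAAAAAAAAAAAAAAAAAAAAAAAAAAAAAAAAAAAAAAAAAAAAAAAAAA

64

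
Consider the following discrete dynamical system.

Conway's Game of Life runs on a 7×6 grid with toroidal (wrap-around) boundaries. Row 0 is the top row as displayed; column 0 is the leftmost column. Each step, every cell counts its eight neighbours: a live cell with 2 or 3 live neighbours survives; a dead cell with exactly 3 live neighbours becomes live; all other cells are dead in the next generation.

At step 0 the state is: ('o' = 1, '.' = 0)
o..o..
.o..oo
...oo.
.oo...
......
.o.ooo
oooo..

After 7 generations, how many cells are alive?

step 0: o..o..
.o..oo
...oo.
.oo...
......
.o.ooo
oooo..
step 1: ...o..
o.o..o
oo.ooo
..oo..
oo.oo.
.o.ooo
......
step 2: ......
..o...
......
......
oo....
.o.o.o
..oo..
step 3: ..oo..
......
......
......
ooo...
.o.oo.
..ooo.
step 4: ..o.o.
......
......
.o....
oooo..
o...oo
.o....
step 5: ......
......
......
oo....
..ooo.
...ooo
oo.oo.
step 6: ......
......
......
.ooo..
ooo...
oo....
o.oo..
step 7: ......
......
..o...
o..o..
...o..
...o.o
o.o...

8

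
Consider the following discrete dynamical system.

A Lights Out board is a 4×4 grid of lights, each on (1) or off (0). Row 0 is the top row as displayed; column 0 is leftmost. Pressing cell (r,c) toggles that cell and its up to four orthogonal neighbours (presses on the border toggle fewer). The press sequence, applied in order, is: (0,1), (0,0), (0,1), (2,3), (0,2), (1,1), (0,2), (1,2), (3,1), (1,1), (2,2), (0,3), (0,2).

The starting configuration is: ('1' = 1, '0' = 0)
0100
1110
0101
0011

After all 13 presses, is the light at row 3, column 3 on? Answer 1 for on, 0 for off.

step 0: 0100
1110
0101
0011
step 1: 1010
1010
0101
0011
step 2: 0110
0010
0101
0011
step 3: 1000
0110
0101
0011
step 4: 1000
0111
0110
0010
step 5: 1111
0101
0110
0010
step 6: 1011
1011
0010
0010
step 7: 1100
1001
0010
0010
step 8: 1110
1110
0000
0010
step 9: 1110
1110
0100
1100
step 10: 1010
0000
0000
1100
step 11: 1010
0010
0111
1110
step 12: 1001
0011
0111
1110
step 13: 1110
0001
0111
1110

0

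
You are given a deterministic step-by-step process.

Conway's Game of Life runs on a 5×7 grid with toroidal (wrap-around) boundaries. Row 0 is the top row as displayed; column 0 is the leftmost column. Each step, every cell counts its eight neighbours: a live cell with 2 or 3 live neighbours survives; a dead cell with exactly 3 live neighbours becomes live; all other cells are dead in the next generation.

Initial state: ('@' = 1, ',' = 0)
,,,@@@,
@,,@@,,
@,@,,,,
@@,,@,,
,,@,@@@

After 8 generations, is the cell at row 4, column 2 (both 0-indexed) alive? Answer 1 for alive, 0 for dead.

[0] ,,,@@@,
@,,@@,,
@,@,,,,
@@,,@,,
,,@,@@@
[1] ,,@,,,,
,@@,,@@
@,@,@,@
@,@,@,,
@@@,,,@
[2] ,,,@,@,
,,@,,@@
,,@,@,,
,,@,,,,
@,@,,,@
[3] @@@@@@,
,,@,,@@
,@@,,@,
,,@,,,,
,@@@,,@
[4] ,,,,,,,
,,,,,,,
,@@@,@@
@,,,,,,
,,,,,@@
[5] ,,,,,,,
,,@,,,,
@@@,,,@
@@@,@,,
,,,,,,@
[6] ,,,,,,,
@,@,,,,
,,,,,,@
,,@@,@,
@@,,,,,
[7] @,,,,,,
,,,,,,,
,@@@,,@
@@@,,,@
,@@,,,,
[8] ,@,,,,,
@@@,,,,
,,,@,,@
,,,,,,@
,,@,,,@

1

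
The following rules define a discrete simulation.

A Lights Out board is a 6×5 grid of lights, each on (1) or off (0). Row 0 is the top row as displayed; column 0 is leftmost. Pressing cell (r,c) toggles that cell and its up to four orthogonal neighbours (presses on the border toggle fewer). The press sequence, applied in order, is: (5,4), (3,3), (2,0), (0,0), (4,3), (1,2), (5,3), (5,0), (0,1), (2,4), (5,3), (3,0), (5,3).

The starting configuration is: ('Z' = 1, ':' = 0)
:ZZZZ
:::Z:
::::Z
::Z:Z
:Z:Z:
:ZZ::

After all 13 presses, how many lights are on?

14

gen 0: :ZZZZ
:::Z:
::::Z
::Z:Z
:Z:Z:
:ZZ::
gen 1: :ZZZZ
:::Z:
::::Z
::Z:Z
:Z:ZZ
:ZZZZ
gen 2: :ZZZZ
:::Z:
:::ZZ
:::Z:
:Z::Z
:ZZZZ
gen 3: :ZZZZ
Z::Z:
ZZ:ZZ
Z::Z:
:Z::Z
:ZZZZ
gen 4: Z:ZZZ
:::Z:
ZZ:ZZ
Z::Z:
:Z::Z
:ZZZZ
gen 5: Z:ZZZ
:::Z:
ZZ:ZZ
Z::::
:ZZZ:
:ZZ:Z
gen 6: Z::ZZ
:ZZ::
ZZZZZ
Z::::
:ZZZ:
:ZZ:Z
gen 7: Z::ZZ
:ZZ::
ZZZZZ
Z::::
:ZZ::
:Z:Z:
gen 8: Z::ZZ
:ZZ::
ZZZZZ
Z::::
ZZZ::
Z::Z:
gen 9: :ZZZZ
::Z::
ZZZZZ
Z::::
ZZZ::
Z::Z:
gen 10: :ZZZZ
::Z:Z
ZZZ::
Z:::Z
ZZZ::
Z::Z:
gen 11: :ZZZZ
::Z:Z
ZZZ::
Z:::Z
ZZZZ:
Z:Z:Z
gen 12: :ZZZZ
::Z:Z
:ZZ::
:Z::Z
:ZZZ:
Z:Z:Z
gen 13: :ZZZZ
::Z:Z
:ZZ::
:Z::Z
:ZZ::
Z::Z:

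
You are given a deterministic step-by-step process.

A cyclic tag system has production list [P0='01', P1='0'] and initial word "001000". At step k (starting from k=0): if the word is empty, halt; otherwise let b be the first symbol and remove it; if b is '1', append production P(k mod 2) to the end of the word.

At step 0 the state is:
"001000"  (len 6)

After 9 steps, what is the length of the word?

0

k=0  "001000"  (len 6)
k=1  "01000"  (len 5)
k=2  "1000"  (len 4)
k=3  "00001"  (len 5)
k=4  "0001"  (len 4)
k=5  "001"  (len 3)
k=6  "01"  (len 2)
k=7  "1"  (len 1)
k=8  "0"  (len 1)
k=9  (halted — word empty)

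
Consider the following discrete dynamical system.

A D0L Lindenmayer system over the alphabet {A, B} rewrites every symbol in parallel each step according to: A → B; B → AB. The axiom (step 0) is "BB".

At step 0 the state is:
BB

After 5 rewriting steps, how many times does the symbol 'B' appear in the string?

16

step 0: BB
step 1: ABAB
step 2: BABBAB
step 3: ABBABABBAB
step 4: BABABBABBABABBAB
step 5: ABBABBABABBABABBABBABABBAB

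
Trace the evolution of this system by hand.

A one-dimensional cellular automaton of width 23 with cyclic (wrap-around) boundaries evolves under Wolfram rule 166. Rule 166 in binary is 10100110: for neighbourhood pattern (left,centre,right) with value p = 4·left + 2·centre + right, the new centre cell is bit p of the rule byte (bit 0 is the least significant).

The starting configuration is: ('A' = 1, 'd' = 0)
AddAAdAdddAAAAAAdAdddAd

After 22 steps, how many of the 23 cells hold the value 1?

12

t=0: AddAAdAdddAAAAAAdAdddAd
t=1: AdAddAAddAdAAAAdAAddAAA
t=2: dAAdAdddAAAdAAdAdddAdAA
t=3: AddAAddAdAdAddAAddAAAdd
t=4: AdAdddAAAAAAdAdddAdAddA
t=5: dAAddAdAAAAdAAddAAAAdAd
t=6: AdddAAAdAAdAdddAdAAdAAd
t=7: AddAdAdAddAAddAAAddAddA
t=8: ddAAAAAAdAdddAdAddAAdAd
t=9: dAdAAAAdAAddAAAAdAddAAd
t=10: AAAdAAdAdddAdAAdAAdAddd
t=11: dAdAddAAddAAAddAddAAddA
t=12: AAAAdAdddAdAddAAdAdddAA
t=13: AAAdAAddAAAAdAddAAddAdA
t=14: AAdAdddAdAAdAAdAdddAAAd
t=15: ddAAddAAAddAddAAddAdAdA
t=16: dAdddAdAddAAdAdddAAAAAA
t=17: AAddAAAAdAddAAddAdAAAAd
t=18: dddAdAAdAAdAdddAAAdAAdA
t=19: ddAAAddAddAAddAdAdAddAA
t=20: dAdAddAAdAdddAAAAAAdAdd
t=21: AAAAdAddAAddAdAAAAdAAdd
t=22: dAAdAAdAdddAAAdAAdAdddA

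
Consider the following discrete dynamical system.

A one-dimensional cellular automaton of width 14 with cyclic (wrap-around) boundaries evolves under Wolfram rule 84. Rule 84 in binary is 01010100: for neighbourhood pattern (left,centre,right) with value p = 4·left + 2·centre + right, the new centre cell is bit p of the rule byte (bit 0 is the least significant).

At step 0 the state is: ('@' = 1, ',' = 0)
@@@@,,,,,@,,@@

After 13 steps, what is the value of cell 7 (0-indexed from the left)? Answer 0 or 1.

1

step 0: @@@@,,,,,@,,@@
step 1: ,,,@@,,,,@@,,,
step 2: ,,,,@@,,,,@@,,
step 3: ,,,,,@@,,,,@@,
step 4: ,,,,,,@@,,,,@@
step 5: @,,,,,,@@,,,,@
step 6: @@,,,,,,@@,,,,
step 7: ,@@,,,,,,@@,,,
step 8: ,,@@,,,,,,@@,,
step 9: ,,,@@,,,,,,@@,
step 10: ,,,,@@,,,,,,@@
step 11: @,,,,@@,,,,,,@
step 12: @@,,,,@@,,,,,,
step 13: ,@@,,,,@@,,,,,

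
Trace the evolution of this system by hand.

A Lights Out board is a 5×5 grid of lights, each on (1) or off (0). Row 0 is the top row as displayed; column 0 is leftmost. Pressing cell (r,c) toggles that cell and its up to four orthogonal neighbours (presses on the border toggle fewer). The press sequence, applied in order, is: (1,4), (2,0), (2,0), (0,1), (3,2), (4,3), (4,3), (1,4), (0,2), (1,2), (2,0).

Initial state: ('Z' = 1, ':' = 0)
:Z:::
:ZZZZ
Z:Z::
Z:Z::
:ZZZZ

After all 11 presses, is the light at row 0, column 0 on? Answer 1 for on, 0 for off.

1

0) :Z:::
:ZZZZ
Z:Z::
Z:Z::
:ZZZZ
1) :Z::Z
:ZZ::
Z:Z:Z
Z:Z::
:ZZZZ
2) :Z::Z
ZZZ::
:ZZ:Z
::Z::
:ZZZZ
3) :Z::Z
:ZZ::
Z:Z:Z
Z:Z::
:ZZZZ
4) Z:Z:Z
::Z::
Z:Z:Z
Z:Z::
:ZZZZ
5) Z:Z:Z
::Z::
Z:::Z
ZZ:Z:
:Z:ZZ
6) Z:Z:Z
::Z::
Z:::Z
ZZ:::
:ZZ::
7) Z:Z:Z
::Z::
Z:::Z
ZZ:Z:
:Z:ZZ
8) Z:Z::
::ZZZ
Z::::
ZZ:Z:
:Z:ZZ
9) ZZ:Z:
:::ZZ
Z::::
ZZ:Z:
:Z:ZZ
10) ZZZZ:
:ZZ:Z
Z:Z::
ZZ:Z:
:Z:ZZ
11) ZZZZ:
ZZZ:Z
:ZZ::
:Z:Z:
:Z:ZZ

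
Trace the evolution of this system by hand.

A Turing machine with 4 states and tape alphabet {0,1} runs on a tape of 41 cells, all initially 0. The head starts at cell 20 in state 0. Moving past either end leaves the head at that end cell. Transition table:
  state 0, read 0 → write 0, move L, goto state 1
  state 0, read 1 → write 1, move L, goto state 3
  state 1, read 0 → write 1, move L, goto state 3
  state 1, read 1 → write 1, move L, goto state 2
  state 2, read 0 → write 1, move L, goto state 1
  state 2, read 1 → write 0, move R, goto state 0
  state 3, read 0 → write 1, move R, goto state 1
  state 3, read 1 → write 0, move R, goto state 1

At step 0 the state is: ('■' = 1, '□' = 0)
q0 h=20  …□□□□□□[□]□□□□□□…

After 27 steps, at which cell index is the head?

19

t=0: q0 h=20  …□□□□□□[□]□□□□□□…
t=1: q1 h=19  …□□□□□□[□]□□□□□□…
t=2: q3 h=18  …□□□□□□[□]■□□□□□…
t=3: q1 h=19  …□□□□□■[■]□□□□□□…
t=4: q2 h=18  …□□□□□□[■]■□□□□□…
t=5: q0 h=19  …□□□□□□[■]□□□□□□…
t=6: q3 h=18  …□□□□□□[□]■□□□□□…
t=7: q1 h=19  …□□□□□■[■]□□□□□□…
t=8: q2 h=18  …□□□□□□[■]■□□□□□…
t=9: q0 h=19  …□□□□□□[■]□□□□□□…
t=10: q3 h=18  …□□□□□□[□]■□□□□□…
t=11: q1 h=19  …□□□□□■[■]□□□□□□…
t=12: q2 h=18  …□□□□□□[■]■□□□□□…
t=13: q0 h=19  …□□□□□□[■]□□□□□□…
t=14: q3 h=18  …□□□□□□[□]■□□□□□…
t=15: q1 h=19  …□□□□□■[■]□□□□□□…
t=16: q2 h=18  …□□□□□□[■]■□□□□□…
t=17: q0 h=19  …□□□□□□[■]□□□□□□…
t=18: q3 h=18  …□□□□□□[□]■□□□□□…
t=19: q1 h=19  …□□□□□■[■]□□□□□□…
t=20: q2 h=18  …□□□□□□[■]■□□□□□…
t=21: q0 h=19  …□□□□□□[■]□□□□□□…
t=22: q3 h=18  …□□□□□□[□]■□□□□□…
t=23: q1 h=19  …□□□□□■[■]□□□□□□…
t=24: q2 h=18  …□□□□□□[■]■□□□□□…
t=25: q0 h=19  …□□□□□□[■]□□□□□□…
t=26: q3 h=18  …□□□□□□[□]■□□□□□…
t=27: q1 h=19  …□□□□□■[■]□□□□□□…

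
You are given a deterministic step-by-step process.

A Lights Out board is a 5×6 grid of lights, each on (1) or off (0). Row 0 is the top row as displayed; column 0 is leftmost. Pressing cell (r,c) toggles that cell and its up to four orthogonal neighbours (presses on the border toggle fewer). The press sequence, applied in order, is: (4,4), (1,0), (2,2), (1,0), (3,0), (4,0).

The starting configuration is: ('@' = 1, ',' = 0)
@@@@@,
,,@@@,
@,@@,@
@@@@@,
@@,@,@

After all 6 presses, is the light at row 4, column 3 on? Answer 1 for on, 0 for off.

0) @@@@@,
,,@@@,
@,@@,@
@@@@@,
@@,@,@
1) @@@@@,
,,@@@,
@,@@,@
@@@@,,
@@,,@,
2) ,@@@@,
@@@@@,
,,@@,@
@@@@,,
@@,,@,
3) ,@@@@,
@@,@@,
,@,,,@
@@,@,,
@@,,@,
4) @@@@@,
,,,@@,
@@,,,@
@@,@,,
@@,,@,
5) @@@@@,
,,,@@,
,@,,,@
,,,@,,
,@,,@,
6) @@@@@,
,,,@@,
,@,,,@
@,,@,,
@,,,@,

0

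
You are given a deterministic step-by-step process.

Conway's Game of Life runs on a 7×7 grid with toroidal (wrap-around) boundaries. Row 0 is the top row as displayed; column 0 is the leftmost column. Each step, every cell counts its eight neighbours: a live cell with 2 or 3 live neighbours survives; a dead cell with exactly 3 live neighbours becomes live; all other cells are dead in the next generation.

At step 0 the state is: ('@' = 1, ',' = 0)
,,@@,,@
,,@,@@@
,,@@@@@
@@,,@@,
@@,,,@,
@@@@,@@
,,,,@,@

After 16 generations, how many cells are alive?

t=0: ,,@@,,@
,,@,@@@
,,@@@@@
@@,,@@,
@@,,,@,
@@@@,@@
,,,,@,@
t=1: @,@,,,@
@@,,,,,
,,@,,,,
,,,,,,,
,,,@,,,
,,@@,,,
,,,,@,,
t=2: @,,,,,@
@,@,,,@
,@,,,,,
,,,,,,,
,,@@,,,
,,@@@,,
,@@,,,,
t=3: ,,@,,,@
,,,,,,@
@@,,,,,
,,@,,,,
,,@,@,,
,,,,@,,
@@@,,,,
t=4: ,,@,,,@
,@,,,,@
@@,,,,,
,,@@,,,
,,,,,,,
,,@,,,,
@@@@,,,
t=5: ,,,@,,@
,@@,,,@
@@,,,,,
,@@,,,,
,,@@,,,
,,@@,,,
@,,@,,,
t=6: ,@,@,,@
,@@,,,@
,,,,,,,
@,,@,,,
,,,,,,,
,@,,@,,
,,,@@,,
t=7: ,@,@@@,
,@@,,,,
@@@,,,,
,,,,,,,
,,,,,,,
,,,@@,,
@,,@@@,
t=8: @@,,,@@
,,,,@,,
@,@,,,,
,@,,,,,
,,,,,,,
,,,@,@,
,,,,,,@
t=9: @,,,,@@
,,,,,@,
,@,,,,,
,@,,,,,
,,,,,,,
,,,,,,,
,,,,@,,
t=10: ,,,,@@@
@,,,,@,
,,,,,,,
,,,,,,,
,,,,,,,
,,,,,,,
,,,,,@@
t=11: @,,,@,,
,,,,@@,
,,,,,,,
,,,,,,,
,,,,,,,
,,,,,,,
,,,,@,@
t=12: ,,,@@,@
,,,,@@,
,,,,,,,
,,,,,,,
,,,,,,,
,,,,,,,
,,,,,@,
t=13: ,,,@,,@
,,,@@@,
,,,,,,,
,,,,,,,
,,,,,,,
,,,,,,,
,,,,@@,
t=14: ,,,@,,@
,,,@@@,
,,,,@,,
,,,,,,,
,,,,,,,
,,,,,,,
,,,,@@,
t=15: ,,,@,,@
,,,@,@,
,,,@@@,
,,,,,,,
,,,,,,,
,,,,,,,
,,,,@@,
t=16: ,,,@,,@
,,@@,@@
,,,@,@,
,,,,@,,
,,,,,,,
,,,,,,,
,,,,@@,

11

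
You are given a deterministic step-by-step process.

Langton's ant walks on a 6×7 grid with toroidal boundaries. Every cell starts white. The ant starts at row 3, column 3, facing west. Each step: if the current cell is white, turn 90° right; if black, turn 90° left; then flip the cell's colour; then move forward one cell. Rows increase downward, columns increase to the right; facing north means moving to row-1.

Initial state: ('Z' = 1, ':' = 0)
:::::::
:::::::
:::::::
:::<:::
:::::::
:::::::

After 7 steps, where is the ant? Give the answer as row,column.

gen 0: :::::::
:::::::
:::::::
:::<:::
:::::::
:::::::
gen 1: :::::::
:::::::
:::^:::
:::Z:::
:::::::
:::::::
gen 2: :::::::
:::::::
:::Z>::
:::Z:::
:::::::
:::::::
gen 3: :::::::
:::::::
:::ZZ::
:::Zv::
:::::::
:::::::
gen 4: :::::::
:::::::
:::ZZ::
:::<Z::
:::::::
:::::::
gen 5: :::::::
:::::::
:::ZZ::
::::Z::
:::v:::
:::::::
gen 6: :::::::
:::::::
:::ZZ::
::::Z::
::<Z:::
:::::::
gen 7: :::::::
:::::::
:::ZZ::
::^:Z::
::ZZ:::
:::::::

3,2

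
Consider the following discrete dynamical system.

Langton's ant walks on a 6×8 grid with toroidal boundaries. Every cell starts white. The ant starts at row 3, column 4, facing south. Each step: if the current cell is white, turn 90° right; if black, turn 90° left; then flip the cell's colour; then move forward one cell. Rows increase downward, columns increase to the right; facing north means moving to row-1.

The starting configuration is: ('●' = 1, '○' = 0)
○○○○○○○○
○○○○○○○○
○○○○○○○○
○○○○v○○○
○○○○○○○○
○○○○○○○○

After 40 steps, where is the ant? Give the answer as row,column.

1,4

t=0: ○○○○○○○○
○○○○○○○○
○○○○○○○○
○○○○v○○○
○○○○○○○○
○○○○○○○○
t=1: ○○○○○○○○
○○○○○○○○
○○○○○○○○
○○○<●○○○
○○○○○○○○
○○○○○○○○
t=2: ○○○○○○○○
○○○○○○○○
○○○^○○○○
○○○●●○○○
○○○○○○○○
○○○○○○○○
t=3: ○○○○○○○○
○○○○○○○○
○○○●>○○○
○○○●●○○○
○○○○○○○○
○○○○○○○○
t=4: ○○○○○○○○
○○○○○○○○
○○○●●○○○
○○○●v○○○
○○○○○○○○
○○○○○○○○
t=5: ○○○○○○○○
○○○○○○○○
○○○●●○○○
○○○●○>○○
○○○○○○○○
○○○○○○○○
t=6: ○○○○○○○○
○○○○○○○○
○○○●●○○○
○○○●○●○○
○○○○○v○○
○○○○○○○○
t=7: ○○○○○○○○
○○○○○○○○
○○○●●○○○
○○○●○●○○
○○○○<●○○
○○○○○○○○
t=8: ○○○○○○○○
○○○○○○○○
○○○●●○○○
○○○●^●○○
○○○○●●○○
○○○○○○○○
t=9: ○○○○○○○○
○○○○○○○○
○○○●●○○○
○○○●●>○○
○○○○●●○○
○○○○○○○○
t=10: ○○○○○○○○
○○○○○○○○
○○○●●^○○
○○○●●○○○
○○○○●●○○
○○○○○○○○
t=11: ○○○○○○○○
○○○○○○○○
○○○●●●>○
○○○●●○○○
○○○○●●○○
○○○○○○○○
t=12: ○○○○○○○○
○○○○○○○○
○○○●●●●○
○○○●●○v○
○○○○●●○○
○○○○○○○○
t=13: ○○○○○○○○
○○○○○○○○
○○○●●●●○
○○○●●<●○
○○○○●●○○
○○○○○○○○
t=14: ○○○○○○○○
○○○○○○○○
○○○●●^●○
○○○●●●●○
○○○○●●○○
○○○○○○○○
t=15: ○○○○○○○○
○○○○○○○○
○○○●<○●○
○○○●●●●○
○○○○●●○○
○○○○○○○○
t=16: ○○○○○○○○
○○○○○○○○
○○○●○○●○
○○○●v●●○
○○○○●●○○
○○○○○○○○
t=17: ○○○○○○○○
○○○○○○○○
○○○●○○●○
○○○●○>●○
○○○○●●○○
○○○○○○○○
t=18: ○○○○○○○○
○○○○○○○○
○○○●○^●○
○○○●○○●○
○○○○●●○○
○○○○○○○○
t=19: ○○○○○○○○
○○○○○○○○
○○○●○●>○
○○○●○○●○
○○○○●●○○
○○○○○○○○
t=20: ○○○○○○○○
○○○○○○^○
○○○●○●○○
○○○●○○●○
○○○○●●○○
○○○○○○○○
t=21: ○○○○○○○○
○○○○○○●>
○○○●○●○○
○○○●○○●○
○○○○●●○○
○○○○○○○○
t=22: ○○○○○○○○
○○○○○○●●
○○○●○●○v
○○○●○○●○
○○○○●●○○
○○○○○○○○
t=23: ○○○○○○○○
○○○○○○●●
○○○●○●<●
○○○●○○●○
○○○○●●○○
○○○○○○○○
t=24: ○○○○○○○○
○○○○○○^●
○○○●○●●●
○○○●○○●○
○○○○●●○○
○○○○○○○○
t=25: ○○○○○○○○
○○○○○<○●
○○○●○●●●
○○○●○○●○
○○○○●●○○
○○○○○○○○
t=26: ○○○○○^○○
○○○○○●○●
○○○●○●●●
○○○●○○●○
○○○○●●○○
○○○○○○○○
t=27: ○○○○○●>○
○○○○○●○●
○○○●○●●●
○○○●○○●○
○○○○●●○○
○○○○○○○○
t=28: ○○○○○●●○
○○○○○●v●
○○○●○●●●
○○○●○○●○
○○○○●●○○
○○○○○○○○
t=29: ○○○○○●●○
○○○○○<●●
○○○●○●●●
○○○●○○●○
○○○○●●○○
○○○○○○○○
t=30: ○○○○○●●○
○○○○○○●●
○○○●○v●●
○○○●○○●○
○○○○●●○○
○○○○○○○○
t=31: ○○○○○●●○
○○○○○○●●
○○○●○○>●
○○○●○○●○
○○○○●●○○
○○○○○○○○
t=32: ○○○○○●●○
○○○○○○^●
○○○●○○○●
○○○●○○●○
○○○○●●○○
○○○○○○○○
t=33: ○○○○○●●○
○○○○○<○●
○○○●○○○●
○○○●○○●○
○○○○●●○○
○○○○○○○○
t=34: ○○○○○^●○
○○○○○●○●
○○○●○○○●
○○○●○○●○
○○○○●●○○
○○○○○○○○
t=35: ○○○○<○●○
○○○○○●○●
○○○●○○○●
○○○●○○●○
○○○○●●○○
○○○○○○○○
t=36: ○○○○●○●○
○○○○○●○●
○○○●○○○●
○○○●○○●○
○○○○●●○○
○○○○^○○○
t=37: ○○○○●○●○
○○○○○●○●
○○○●○○○●
○○○●○○●○
○○○○●●○○
○○○○●>○○
t=38: ○○○○●v●○
○○○○○●○●
○○○●○○○●
○○○●○○●○
○○○○●●○○
○○○○●●○○
t=39: ○○○○<●●○
○○○○○●○●
○○○●○○○●
○○○●○○●○
○○○○●●○○
○○○○●●○○
t=40: ○○○○○●●○
○○○○v●○●
○○○●○○○●
○○○●○○●○
○○○○●●○○
○○○○●●○○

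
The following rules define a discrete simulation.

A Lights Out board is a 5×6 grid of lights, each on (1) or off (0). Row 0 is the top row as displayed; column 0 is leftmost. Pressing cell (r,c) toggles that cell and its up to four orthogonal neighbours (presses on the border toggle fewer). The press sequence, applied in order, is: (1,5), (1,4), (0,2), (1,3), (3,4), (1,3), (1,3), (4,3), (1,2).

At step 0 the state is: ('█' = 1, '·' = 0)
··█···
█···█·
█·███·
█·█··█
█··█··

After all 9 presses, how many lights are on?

16

t=0: ··█···
█···█·
█·███·
█·█··█
█··█··
t=1: ··█··█
█····█
█·████
█·█··█
█··█··
t=2: ··█·██
█··██·
█·██·█
█·█··█
█··█··
t=3: ·█·███
█·███·
█·██·█
█·█··█
█··█··
t=4: ·█··██
█·····
█·█··█
█·█··█
█··█··
t=5: ·█··██
█·····
█·█·██
█·███·
█··██·
t=6: ·█·███
█·███·
█·████
█·███·
█··██·
t=7: ·█··██
█·····
█·█·██
█·███·
█··██·
t=8: ·█··██
█·····
█·█·██
█·█·█·
█·█···
t=9: ·██·██
████··
█···██
█·█·█·
█·█···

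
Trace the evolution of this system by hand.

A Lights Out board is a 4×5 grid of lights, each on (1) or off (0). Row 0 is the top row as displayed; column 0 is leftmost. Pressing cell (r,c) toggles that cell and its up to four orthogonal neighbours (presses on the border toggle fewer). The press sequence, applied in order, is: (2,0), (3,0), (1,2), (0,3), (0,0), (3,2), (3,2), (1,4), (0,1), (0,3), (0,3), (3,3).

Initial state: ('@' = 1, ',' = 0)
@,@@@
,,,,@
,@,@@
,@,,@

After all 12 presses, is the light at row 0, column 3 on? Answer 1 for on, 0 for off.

0

k=0  @,@@@
,,,,@
,@,@@
,@,,@
k=1  @,@@@
@,,,@
@,,@@
@@,,@
k=2  @,@@@
@,,,@
,,,@@
,,,,@
k=3  @,,@@
@@@@@
,,@@@
,,,,@
k=4  @,@,,
@@@,@
,,@@@
,,,,@
k=5  ,@@,,
,@@,@
,,@@@
,,,,@
k=6  ,@@,,
,@@,@
,,,@@
,@@@@
k=7  ,@@,,
,@@,@
,,@@@
,,,,@
k=8  ,@@,@
,@@@,
,,@@,
,,,,@
k=9  @,,,@
,,@@,
,,@@,
,,,,@
k=10  @,@@,
,,@,,
,,@@,
,,,,@
k=11  @,,,@
,,@@,
,,@@,
,,,,@
k=12  @,,,@
,,@@,
,,@,,
,,@@,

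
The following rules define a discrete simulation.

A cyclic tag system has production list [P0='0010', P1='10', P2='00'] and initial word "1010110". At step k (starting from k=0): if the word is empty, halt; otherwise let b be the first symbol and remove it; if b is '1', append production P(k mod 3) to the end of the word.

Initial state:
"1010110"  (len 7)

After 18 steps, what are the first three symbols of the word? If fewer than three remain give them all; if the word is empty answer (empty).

[0] "1010110"  (len 7)
[1] "0101100010"  (len 10)
[2] "101100010"  (len 9)
[3] "0110001000"  (len 10)
[4] "110001000"  (len 9)
[5] "1000100010"  (len 10)
[6] "00010001000"  (len 11)
[7] "0010001000"  (len 10)
[8] "010001000"  (len 9)
[9] "10001000"  (len 8)
[10] "00010000010"  (len 11)
[11] "0010000010"  (len 10)
[12] "010000010"  (len 9)
[13] "10000010"  (len 8)
[14] "000001010"  (len 9)
[15] "00001010"  (len 8)
[16] "0001010"  (len 7)
[17] "001010"  (len 6)
[18] "01010"  (len 5)

010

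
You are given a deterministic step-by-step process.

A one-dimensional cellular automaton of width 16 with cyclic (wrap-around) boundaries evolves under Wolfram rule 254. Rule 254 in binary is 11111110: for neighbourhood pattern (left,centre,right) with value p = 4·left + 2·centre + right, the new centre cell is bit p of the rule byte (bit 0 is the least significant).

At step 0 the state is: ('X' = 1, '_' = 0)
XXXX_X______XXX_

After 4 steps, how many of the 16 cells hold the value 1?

16

k=0  XXXX_X______XXX_
k=1  XXXXXXX____XXXXX
k=2  XXXXXXXX__XXXXXX
k=3  XXXXXXXXXXXXXXXX
k=4  XXXXXXXXXXXXXXXX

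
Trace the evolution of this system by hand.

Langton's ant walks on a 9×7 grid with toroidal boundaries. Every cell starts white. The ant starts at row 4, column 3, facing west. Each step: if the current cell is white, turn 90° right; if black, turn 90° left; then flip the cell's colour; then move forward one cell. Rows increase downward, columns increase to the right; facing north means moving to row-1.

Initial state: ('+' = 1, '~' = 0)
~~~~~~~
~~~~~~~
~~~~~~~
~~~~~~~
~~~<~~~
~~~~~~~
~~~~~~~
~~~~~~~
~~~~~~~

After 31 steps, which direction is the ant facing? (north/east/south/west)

0) ~~~~~~~
~~~~~~~
~~~~~~~
~~~~~~~
~~~<~~~
~~~~~~~
~~~~~~~
~~~~~~~
~~~~~~~
1) ~~~~~~~
~~~~~~~
~~~~~~~
~~~^~~~
~~~+~~~
~~~~~~~
~~~~~~~
~~~~~~~
~~~~~~~
2) ~~~~~~~
~~~~~~~
~~~~~~~
~~~+>~~
~~~+~~~
~~~~~~~
~~~~~~~
~~~~~~~
~~~~~~~
3) ~~~~~~~
~~~~~~~
~~~~~~~
~~~++~~
~~~+v~~
~~~~~~~
~~~~~~~
~~~~~~~
~~~~~~~
4) ~~~~~~~
~~~~~~~
~~~~~~~
~~~++~~
~~~<+~~
~~~~~~~
~~~~~~~
~~~~~~~
~~~~~~~
5) ~~~~~~~
~~~~~~~
~~~~~~~
~~~++~~
~~~~+~~
~~~v~~~
~~~~~~~
~~~~~~~
~~~~~~~
6) ~~~~~~~
~~~~~~~
~~~~~~~
~~~++~~
~~~~+~~
~~<+~~~
~~~~~~~
~~~~~~~
~~~~~~~
7) ~~~~~~~
~~~~~~~
~~~~~~~
~~~++~~
~~^~+~~
~~++~~~
~~~~~~~
~~~~~~~
~~~~~~~
8) ~~~~~~~
~~~~~~~
~~~~~~~
~~~++~~
~~+>+~~
~~++~~~
~~~~~~~
~~~~~~~
~~~~~~~
9) ~~~~~~~
~~~~~~~
~~~~~~~
~~~++~~
~~+++~~
~~+v~~~
~~~~~~~
~~~~~~~
~~~~~~~
10) ~~~~~~~
~~~~~~~
~~~~~~~
~~~++~~
~~+++~~
~~+~>~~
~~~~~~~
~~~~~~~
~~~~~~~
11) ~~~~~~~
~~~~~~~
~~~~~~~
~~~++~~
~~+++~~
~~+~+~~
~~~~v~~
~~~~~~~
~~~~~~~
12) ~~~~~~~
~~~~~~~
~~~~~~~
~~~++~~
~~+++~~
~~+~+~~
~~~<+~~
~~~~~~~
~~~~~~~
13) ~~~~~~~
~~~~~~~
~~~~~~~
~~~++~~
~~+++~~
~~+^+~~
~~~++~~
~~~~~~~
~~~~~~~
14) ~~~~~~~
~~~~~~~
~~~~~~~
~~~++~~
~~+++~~
~~++>~~
~~~++~~
~~~~~~~
~~~~~~~
15) ~~~~~~~
~~~~~~~
~~~~~~~
~~~++~~
~~++^~~
~~++~~~
~~~++~~
~~~~~~~
~~~~~~~
16) ~~~~~~~
~~~~~~~
~~~~~~~
~~~++~~
~~+<~~~
~~++~~~
~~~++~~
~~~~~~~
~~~~~~~
17) ~~~~~~~
~~~~~~~
~~~~~~~
~~~++~~
~~+~~~~
~~+v~~~
~~~++~~
~~~~~~~
~~~~~~~
18) ~~~~~~~
~~~~~~~
~~~~~~~
~~~++~~
~~+~~~~
~~+~>~~
~~~++~~
~~~~~~~
~~~~~~~
19) ~~~~~~~
~~~~~~~
~~~~~~~
~~~++~~
~~+~~~~
~~+~+~~
~~~+v~~
~~~~~~~
~~~~~~~
20) ~~~~~~~
~~~~~~~
~~~~~~~
~~~++~~
~~+~~~~
~~+~+~~
~~~+~>~
~~~~~~~
~~~~~~~
21) ~~~~~~~
~~~~~~~
~~~~~~~
~~~++~~
~~+~~~~
~~+~+~~
~~~+~+~
~~~~~v~
~~~~~~~
22) ~~~~~~~
~~~~~~~
~~~~~~~
~~~++~~
~~+~~~~
~~+~+~~
~~~+~+~
~~~~<+~
~~~~~~~
23) ~~~~~~~
~~~~~~~
~~~~~~~
~~~++~~
~~+~~~~
~~+~+~~
~~~+^+~
~~~~++~
~~~~~~~
24) ~~~~~~~
~~~~~~~
~~~~~~~
~~~++~~
~~+~~~~
~~+~+~~
~~~++>~
~~~~++~
~~~~~~~
25) ~~~~~~~
~~~~~~~
~~~~~~~
~~~++~~
~~+~~~~
~~+~+^~
~~~++~~
~~~~++~
~~~~~~~
26) ~~~~~~~
~~~~~~~
~~~~~~~
~~~++~~
~~+~~~~
~~+~++>
~~~++~~
~~~~++~
~~~~~~~
27) ~~~~~~~
~~~~~~~
~~~~~~~
~~~++~~
~~+~~~~
~~+~+++
~~~++~v
~~~~++~
~~~~~~~
28) ~~~~~~~
~~~~~~~
~~~~~~~
~~~++~~
~~+~~~~
~~+~+++
~~~++<+
~~~~++~
~~~~~~~
29) ~~~~~~~
~~~~~~~
~~~~~~~
~~~++~~
~~+~~~~
~~+~+^+
~~~++++
~~~~++~
~~~~~~~
30) ~~~~~~~
~~~~~~~
~~~~~~~
~~~++~~
~~+~~~~
~~+~<~+
~~~++++
~~~~++~
~~~~~~~
31) ~~~~~~~
~~~~~~~
~~~~~~~
~~~++~~
~~+~~~~
~~+~~~+
~~~+v++
~~~~++~
~~~~~~~

south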